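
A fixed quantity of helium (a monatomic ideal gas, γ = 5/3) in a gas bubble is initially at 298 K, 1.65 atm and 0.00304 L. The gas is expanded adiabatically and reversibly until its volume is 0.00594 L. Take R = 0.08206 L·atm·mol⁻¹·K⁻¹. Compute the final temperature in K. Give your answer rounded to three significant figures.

T₂ ≈ 191 K

Adiabatic (γ = 5/3), T V^(γ−1) and P V^γ constant: T₂ = T₁·(V₁/V₂)^(γ−1) = 190.7 K; P₂ = P₁·(V₁/V₂)^γ = 0.5403 atm.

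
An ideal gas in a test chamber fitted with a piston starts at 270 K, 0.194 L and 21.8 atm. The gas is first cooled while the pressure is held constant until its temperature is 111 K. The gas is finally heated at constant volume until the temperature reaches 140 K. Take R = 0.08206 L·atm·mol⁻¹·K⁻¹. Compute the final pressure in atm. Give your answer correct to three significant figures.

P₃ ≈ 27.5 atm

P constant ⇒ V ∝ T: P₂ = P₁; V₂ = V₁·(T₂/T₁) = 0.07976 L.
Isochoric, so P/T is constant: V₃ = V₂; P₃ = P₂·(T₃/T₂) = 27.50 atm.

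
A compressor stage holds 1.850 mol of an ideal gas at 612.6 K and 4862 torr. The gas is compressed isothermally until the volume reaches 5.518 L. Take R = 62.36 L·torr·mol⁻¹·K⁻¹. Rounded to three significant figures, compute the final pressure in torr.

From PV = nRT: V₁ = nRT₁/P₁ = 14.54 L.
Isothermal, so P V is constant: T₂ = T₁; P₂ = P₁·(V₁/V₂) = 1.281e+04 torr.

P₂ ≈ 1.28e+04 torr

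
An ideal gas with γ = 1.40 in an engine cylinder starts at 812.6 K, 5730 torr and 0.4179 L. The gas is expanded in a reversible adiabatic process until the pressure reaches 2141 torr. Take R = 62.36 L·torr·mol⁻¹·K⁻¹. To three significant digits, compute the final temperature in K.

T₂ ≈ 613 K

Reversible adiabatic, γ = 1.40: T₂ = T₁·(P₂/P₁)^((γ−1)/γ) = 613.4 K; V₂ = V₁·(P₁/P₂)^(1/γ) = 0.8442 L.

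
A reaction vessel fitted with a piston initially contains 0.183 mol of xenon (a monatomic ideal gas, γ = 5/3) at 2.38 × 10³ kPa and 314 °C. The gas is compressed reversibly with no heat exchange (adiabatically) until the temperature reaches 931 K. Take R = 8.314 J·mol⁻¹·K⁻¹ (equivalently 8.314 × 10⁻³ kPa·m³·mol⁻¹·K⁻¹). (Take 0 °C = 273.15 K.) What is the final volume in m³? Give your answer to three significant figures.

Convert: T₁ = 587.1 K.
From PV = nRT: V₁ = nRT₁/P₁ = 0.0003753 m³.
Reversible adiabatic, γ = 5/3: P₂ = P₁·(T₂/T₁)^(γ/(γ−1)) = 7535 kPa; V₂ = V₁·(T₁/T₂)^(1/(γ−1)) = 0.0001880 m³.

V₂ ≈ 0.000188 m³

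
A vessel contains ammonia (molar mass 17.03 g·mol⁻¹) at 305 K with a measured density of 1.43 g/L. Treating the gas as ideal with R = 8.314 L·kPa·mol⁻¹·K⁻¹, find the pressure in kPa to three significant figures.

ρ = PM/(RT) ⇒ P = ρRT/M = (1.43 × 8.314 × 305.0) / 17.03

P ≈ 213 kPa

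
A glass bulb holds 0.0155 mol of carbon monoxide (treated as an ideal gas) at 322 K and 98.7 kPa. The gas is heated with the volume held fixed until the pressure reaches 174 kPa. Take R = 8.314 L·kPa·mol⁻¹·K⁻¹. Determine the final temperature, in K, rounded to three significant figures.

From PV = nRT: V₁ = nRT₁/P₁ = 0.4204 L.
V constant ⇒ P ∝ T: V₂ = V₁; T₂ = T₁·(P₂/P₁) = 567.7 K.

T₂ ≈ 568 K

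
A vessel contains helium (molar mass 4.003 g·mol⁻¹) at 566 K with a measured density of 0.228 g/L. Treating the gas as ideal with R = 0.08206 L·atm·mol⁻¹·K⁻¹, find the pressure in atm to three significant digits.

ρ = PM/(RT) ⇒ P = ρRT/M = (0.228 × 0.08206 × 566.0) / 4.003

P ≈ 2.65 atm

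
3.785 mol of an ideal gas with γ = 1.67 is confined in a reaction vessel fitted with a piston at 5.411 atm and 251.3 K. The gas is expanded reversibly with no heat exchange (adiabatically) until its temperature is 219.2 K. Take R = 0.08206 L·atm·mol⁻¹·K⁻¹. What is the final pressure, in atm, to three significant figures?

From PV = nRT: V₁ = nRT₁/P₁ = 14.42 L.
Adiabatic (γ = 1.67), T V^(γ−1) and P V^γ constant: P₂ = P₁·(T₂/T₁)^(γ/(γ−1)) = 3.849 atm; V₂ = V₁·(T₁/T₂)^(1/(γ−1)) = 17.69 L.

P₂ ≈ 3.85 atm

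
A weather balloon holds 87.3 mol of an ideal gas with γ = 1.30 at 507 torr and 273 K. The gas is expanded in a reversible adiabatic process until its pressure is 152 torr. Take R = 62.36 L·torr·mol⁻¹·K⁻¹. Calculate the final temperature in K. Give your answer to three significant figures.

From PV = nRT: V₁ = nRT₁/P₁ = 2931 L.
Adiabatic (γ = 1.30), T V^(γ−1) and P V^γ constant: T₂ = T₁·(P₂/P₁)^((γ−1)/γ) = 206.7 K; V₂ = V₁·(P₁/P₂)^(1/γ) = 7405 L.

T₂ ≈ 207 K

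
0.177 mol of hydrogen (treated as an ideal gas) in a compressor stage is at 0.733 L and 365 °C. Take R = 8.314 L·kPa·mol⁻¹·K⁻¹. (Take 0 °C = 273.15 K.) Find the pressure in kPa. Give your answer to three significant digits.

Convert: T = 638.15 K.
PV = nRT ⇒ P = nRT/V = (0.177 × 8.314 × 638.15) / 0.733

P ≈ 1.28e+03 kPa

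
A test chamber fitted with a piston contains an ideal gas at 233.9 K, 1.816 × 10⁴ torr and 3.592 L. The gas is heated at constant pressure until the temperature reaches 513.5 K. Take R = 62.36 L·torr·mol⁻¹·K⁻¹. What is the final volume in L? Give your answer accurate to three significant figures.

V₂ ≈ 7.89 L

P constant ⇒ V ∝ T: P₂ = P₁; V₂ = V₁·(T₂/T₁) = 7.886 L.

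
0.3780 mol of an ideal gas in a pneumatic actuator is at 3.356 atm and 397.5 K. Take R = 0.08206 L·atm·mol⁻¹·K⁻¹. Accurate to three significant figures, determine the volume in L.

PV = nRT ⇒ V = nRT/P = (0.3780 × 0.08206 × 397.5) / 3.356

V ≈ 3.67 L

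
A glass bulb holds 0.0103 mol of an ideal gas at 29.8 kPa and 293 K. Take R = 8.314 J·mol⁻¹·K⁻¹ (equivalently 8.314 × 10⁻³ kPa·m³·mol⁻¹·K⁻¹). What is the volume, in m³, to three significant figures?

V ≈ 0.000842 m³

PV = nRT ⇒ V = nRT/P = (0.0103 × 8.314 × 10⁻³ × 293) / 29.8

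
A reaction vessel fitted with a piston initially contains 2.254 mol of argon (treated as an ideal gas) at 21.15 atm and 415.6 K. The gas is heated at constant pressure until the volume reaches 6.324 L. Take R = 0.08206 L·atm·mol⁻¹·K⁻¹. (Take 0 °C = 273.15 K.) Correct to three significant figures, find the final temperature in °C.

T₂ ≈ 450 °C

From PV = nRT: V₁ = nRT₁/P₁ = 3.635 L.
Isobaric, so V/T is constant: P₂ = P₁; T₂ = T₁·(V₂/V₁) = 723.1 K.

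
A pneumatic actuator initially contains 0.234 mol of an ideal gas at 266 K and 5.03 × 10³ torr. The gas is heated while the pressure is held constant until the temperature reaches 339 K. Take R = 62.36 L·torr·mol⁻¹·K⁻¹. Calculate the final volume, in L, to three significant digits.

V₂ ≈ 0.983 L

From PV = nRT: V₁ = nRT₁/P₁ = 0.7717 L.
Isobaric, so V/T is constant: P₂ = P₁; V₂ = V₁·(T₂/T₁) = 0.9835 L.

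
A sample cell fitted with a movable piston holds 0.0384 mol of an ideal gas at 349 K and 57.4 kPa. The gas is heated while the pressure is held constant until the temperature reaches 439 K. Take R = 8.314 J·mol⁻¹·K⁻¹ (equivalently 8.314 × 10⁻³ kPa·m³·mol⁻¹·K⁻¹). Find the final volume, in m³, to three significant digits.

V₂ ≈ 0.00244 m³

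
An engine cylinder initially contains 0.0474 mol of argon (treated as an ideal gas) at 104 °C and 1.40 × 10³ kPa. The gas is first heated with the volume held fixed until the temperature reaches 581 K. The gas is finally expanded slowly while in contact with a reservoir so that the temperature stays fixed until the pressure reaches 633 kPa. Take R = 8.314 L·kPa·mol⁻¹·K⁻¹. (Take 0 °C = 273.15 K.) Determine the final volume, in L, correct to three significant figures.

V₃ ≈ 0.362 L

Convert: T₁ = 377.1 K.
From PV = nRT: V₁ = nRT₁/P₁ = 0.1062 L.
V constant ⇒ P ∝ T: V₂ = V₁; P₂ = P₁·(T₂/T₁) = 2157 kPa.
Isothermal, so P V is constant: T₃ = T₂; V₃ = V₂·(P₂/P₃) = 0.3617 L.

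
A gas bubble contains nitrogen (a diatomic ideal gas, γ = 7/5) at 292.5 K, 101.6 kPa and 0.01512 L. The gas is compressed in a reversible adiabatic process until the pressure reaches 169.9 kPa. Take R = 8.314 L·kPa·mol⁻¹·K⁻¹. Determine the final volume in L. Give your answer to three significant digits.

Adiabatic (γ = 7/5), T V^(γ−1) and P V^γ constant: T₂ = T₁·(P₂/P₁)^((γ−1)/γ) = 338.8 K; V₂ = V₁·(P₁/P₂)^(1/γ) = 0.01047 L.

V₂ ≈ 0.0105 L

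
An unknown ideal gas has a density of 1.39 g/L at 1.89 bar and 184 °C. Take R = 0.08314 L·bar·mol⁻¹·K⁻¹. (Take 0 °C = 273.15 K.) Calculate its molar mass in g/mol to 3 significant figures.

M ≈ 28.0 g/mol

ρ = PM/(RT) ⇒ M = ρRT/P = (1.39 × 0.08314 × 457.1) / 1.89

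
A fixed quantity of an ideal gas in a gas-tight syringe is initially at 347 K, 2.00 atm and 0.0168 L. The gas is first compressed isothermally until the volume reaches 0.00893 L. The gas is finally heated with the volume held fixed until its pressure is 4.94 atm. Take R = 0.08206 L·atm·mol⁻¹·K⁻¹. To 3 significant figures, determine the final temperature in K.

T₃ ≈ 456 K

T constant ⇒ Boyle's law P V = const: T₂ = T₁; P₂ = P₁·(V₁/V₂) = 3.763 atm.
V constant ⇒ P ∝ T: V₃ = V₂; T₃ = T₂·(P₃/P₂) = 455.6 K.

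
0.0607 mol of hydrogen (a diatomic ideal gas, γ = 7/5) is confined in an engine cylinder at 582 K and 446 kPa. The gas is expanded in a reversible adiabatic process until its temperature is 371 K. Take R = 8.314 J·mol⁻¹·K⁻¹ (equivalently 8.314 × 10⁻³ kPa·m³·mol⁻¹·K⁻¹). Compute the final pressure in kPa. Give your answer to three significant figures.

P₂ ≈ 92.2 kPa

From PV = nRT: V₁ = nRT₁/P₁ = 0.0006585 m³.
Adiabatic (γ = 7/5), T V^(γ−1) and P V^γ constant: P₂ = P₁·(T₂/T₁)^(γ/(γ−1)) = 92.24 kPa; V₂ = V₁·(T₁/T₂)^(1/(γ−1)) = 0.002030 m³.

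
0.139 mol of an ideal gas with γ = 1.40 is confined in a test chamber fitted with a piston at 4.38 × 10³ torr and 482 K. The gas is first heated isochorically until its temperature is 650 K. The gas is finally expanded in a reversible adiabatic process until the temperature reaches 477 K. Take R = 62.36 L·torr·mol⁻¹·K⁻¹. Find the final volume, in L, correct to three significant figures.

From PV = nRT: V₁ = nRT₁/P₁ = 0.9539 L.
Isochoric, so P/T is constant: V₂ = V₁; P₂ = P₁·(T₂/T₁) = 5907 torr.
Adiabatic (γ = 1.40), T V^(γ−1) and P V^γ constant: P₃ = P₂·(T₃/T₂)^(γ/(γ−1)) = 2000 torr; V₃ = V₂·(T₂/T₃)^(1/(γ−1)) = 2.068 L.

V₃ ≈ 2.07 L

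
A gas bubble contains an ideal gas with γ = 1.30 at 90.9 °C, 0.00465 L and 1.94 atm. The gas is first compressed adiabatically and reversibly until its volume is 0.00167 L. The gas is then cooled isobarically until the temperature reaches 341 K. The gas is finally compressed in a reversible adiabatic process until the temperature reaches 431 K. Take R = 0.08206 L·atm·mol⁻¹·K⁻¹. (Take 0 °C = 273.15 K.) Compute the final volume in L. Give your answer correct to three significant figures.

Convert: T₁ = 364.0 K.
Reversible adiabatic, γ = 1.30: T₂ = T₁·(V₁/V₂)^(γ−1) = 495.0 K; P₂ = P₁·(V₁/V₂)^γ = 7.344 atm.
P constant ⇒ V ∝ T: P₃ = P₂; V₃ = V₂·(T₃/T₂) = 0.001151 L.
Reversible adiabatic, γ = 1.30: P₄ = P₃·(T₄/T₃)^(γ/(γ−1)) = 20.27 atm; V₄ = V₃·(T₃/T₄)^(1/(γ−1)) = 0.0005270 L.

V₄ ≈ 0.000527 L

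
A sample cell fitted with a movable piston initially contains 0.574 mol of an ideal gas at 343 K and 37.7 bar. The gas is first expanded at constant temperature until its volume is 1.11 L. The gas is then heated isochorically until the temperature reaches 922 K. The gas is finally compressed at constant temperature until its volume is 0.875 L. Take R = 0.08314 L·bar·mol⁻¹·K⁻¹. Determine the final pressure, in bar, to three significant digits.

P₄ ≈ 50.3 bar

From PV = nRT: V₁ = nRT₁/P₁ = 0.4342 L.
Isothermal, so P V is constant: T₂ = T₁; P₂ = P₁·(V₁/V₂) = 14.75 bar.
Isochoric, so P/T is constant: V₃ = V₂; P₃ = P₂·(T₃/T₂) = 39.64 bar.
Isothermal, so P V is constant: T₄ = T₃; P₄ = P₃·(V₃/V₄) = 50.29 bar.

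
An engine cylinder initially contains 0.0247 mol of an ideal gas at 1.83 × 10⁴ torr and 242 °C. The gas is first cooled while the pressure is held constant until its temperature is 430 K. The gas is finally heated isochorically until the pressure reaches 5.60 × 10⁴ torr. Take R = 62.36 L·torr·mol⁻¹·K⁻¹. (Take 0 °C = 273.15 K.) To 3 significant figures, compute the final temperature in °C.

T₃ ≈ 1.04e+03 °C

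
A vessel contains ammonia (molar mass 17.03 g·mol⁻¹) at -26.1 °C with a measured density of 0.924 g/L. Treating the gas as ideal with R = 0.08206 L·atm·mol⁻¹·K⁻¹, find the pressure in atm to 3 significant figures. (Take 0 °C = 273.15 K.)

P ≈ 1.10 atm

ρ = PM/(RT) ⇒ P = ρRT/M = (0.924 × 0.08206 × 247.0) / 17.03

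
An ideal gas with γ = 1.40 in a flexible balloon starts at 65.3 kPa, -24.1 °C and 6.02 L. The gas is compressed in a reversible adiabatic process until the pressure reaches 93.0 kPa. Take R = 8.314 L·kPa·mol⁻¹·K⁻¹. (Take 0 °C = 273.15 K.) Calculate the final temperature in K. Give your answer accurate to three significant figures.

T₂ ≈ 276 K

Convert: T₁ = 249.0 K.
Reversible adiabatic, γ = 1.40: T₂ = T₁·(P₂/P₁)^((γ−1)/γ) = 275.5 K; V₂ = V₁·(P₁/P₂)^(1/γ) = 4.676 L.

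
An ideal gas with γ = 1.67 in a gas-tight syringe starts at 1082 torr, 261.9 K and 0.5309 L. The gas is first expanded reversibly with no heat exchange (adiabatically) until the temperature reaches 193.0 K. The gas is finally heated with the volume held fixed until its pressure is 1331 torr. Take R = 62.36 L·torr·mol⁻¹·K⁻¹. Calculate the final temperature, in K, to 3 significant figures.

T₃ ≈ 508 K

Reversible adiabatic, γ = 1.67: P₂ = P₁·(T₂/T₁)^(γ/(γ−1)) = 505.6 torr; V₂ = V₁·(T₁/T₂)^(1/(γ−1)) = 0.8373 L.
Isochoric, so P/T is constant: V₃ = V₂; T₃ = T₂·(P₃/P₂) = 508.1 K.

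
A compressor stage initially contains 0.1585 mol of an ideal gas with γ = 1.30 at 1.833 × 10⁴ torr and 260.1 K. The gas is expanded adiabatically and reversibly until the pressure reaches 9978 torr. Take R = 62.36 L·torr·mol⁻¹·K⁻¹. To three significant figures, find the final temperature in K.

T₂ ≈ 226 K

From PV = nRT: V₁ = nRT₁/P₁ = 0.1403 L.
Reversible adiabatic, γ = 1.30: T₂ = T₁·(P₂/P₁)^((γ−1)/γ) = 226.0 K; V₂ = V₁·(P₁/P₂)^(1/γ) = 0.2239 L.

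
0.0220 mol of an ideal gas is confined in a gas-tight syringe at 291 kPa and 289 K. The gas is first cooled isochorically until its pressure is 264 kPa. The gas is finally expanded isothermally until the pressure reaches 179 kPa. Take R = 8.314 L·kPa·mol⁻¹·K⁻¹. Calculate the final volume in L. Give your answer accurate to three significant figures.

V₃ ≈ 0.268 L

From PV = nRT: V₁ = nRT₁/P₁ = 0.1817 L.
V constant ⇒ P ∝ T: V₂ = V₁; T₂ = T₁·(P₂/P₁) = 262.2 K.
T constant ⇒ Boyle's law P V = const: T₃ = T₂; V₃ = V₂·(P₂/P₃) = 0.2679 L.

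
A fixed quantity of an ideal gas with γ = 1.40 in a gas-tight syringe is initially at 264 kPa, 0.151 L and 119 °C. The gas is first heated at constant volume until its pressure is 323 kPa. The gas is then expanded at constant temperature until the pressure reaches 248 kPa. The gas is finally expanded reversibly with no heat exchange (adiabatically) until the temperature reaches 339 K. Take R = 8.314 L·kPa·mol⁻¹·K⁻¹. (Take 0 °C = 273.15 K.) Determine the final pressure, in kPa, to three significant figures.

P₄ ≈ 73.5 kPa

Convert: T₁ = 392.1 K.
V constant ⇒ P ∝ T: V₂ = V₁; T₂ = T₁·(P₂/P₁) = 479.8 K.
Isothermal, so P V is constant: T₃ = T₂; V₃ = V₂·(P₂/P₃) = 0.1967 L.
Adiabatic (γ = 1.40), T V^(γ−1) and P V^γ constant: P₄ = P₃·(T₄/T₃)^(γ/(γ−1)) = 73.53 kPa; V₄ = V₃·(T₃/T₄)^(1/(γ−1)) = 0.4687 L.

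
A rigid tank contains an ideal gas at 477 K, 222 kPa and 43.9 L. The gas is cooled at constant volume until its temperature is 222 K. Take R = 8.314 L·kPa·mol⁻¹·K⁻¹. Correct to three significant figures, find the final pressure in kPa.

P₂ ≈ 103 kPa

Isochoric, so P/T is constant: V₂ = V₁; P₂ = P₁·(T₂/T₁) = 103.3 kPa.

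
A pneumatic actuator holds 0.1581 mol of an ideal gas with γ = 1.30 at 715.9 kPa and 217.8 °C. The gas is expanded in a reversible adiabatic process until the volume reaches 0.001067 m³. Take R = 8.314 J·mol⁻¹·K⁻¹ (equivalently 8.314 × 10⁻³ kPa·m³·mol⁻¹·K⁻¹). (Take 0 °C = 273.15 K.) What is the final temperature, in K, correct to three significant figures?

Convert: T₁ = 490.9 K.
From PV = nRT: V₁ = nRT₁/P₁ = 0.0009014 m³.
Reversible adiabatic, γ = 1.30: T₂ = T₁·(V₁/V₂)^(γ−1) = 466.7 K; P₂ = P₁·(V₁/V₂)^γ = 575.0 kPa.

T₂ ≈ 467 K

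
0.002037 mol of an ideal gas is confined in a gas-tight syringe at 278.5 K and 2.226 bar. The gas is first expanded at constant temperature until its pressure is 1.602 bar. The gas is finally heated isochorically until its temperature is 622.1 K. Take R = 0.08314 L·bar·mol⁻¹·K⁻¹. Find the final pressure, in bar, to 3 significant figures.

P₃ ≈ 3.58 bar

From PV = nRT: V₁ = nRT₁/P₁ = 0.02119 L.
T constant ⇒ Boyle's law P V = const: T₂ = T₁; V₂ = V₁·(P₁/P₂) = 0.02944 L.
Isochoric, so P/T is constant: V₃ = V₂; P₃ = P₂·(T₃/T₂) = 3.578 bar.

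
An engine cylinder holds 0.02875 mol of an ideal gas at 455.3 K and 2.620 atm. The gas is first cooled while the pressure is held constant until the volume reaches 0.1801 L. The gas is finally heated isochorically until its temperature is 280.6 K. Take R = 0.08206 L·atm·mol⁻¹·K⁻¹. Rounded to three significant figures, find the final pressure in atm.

P₃ ≈ 3.68 atm

From PV = nRT: V₁ = nRT₁/P₁ = 0.4100 L.
Isobaric, so V/T is constant: P₂ = P₁; T₂ = T₁·(V₂/V₁) = 200.0 K.
V constant ⇒ P ∝ T: V₃ = V₂; P₃ = P₂·(T₃/T₂) = 3.676 atm.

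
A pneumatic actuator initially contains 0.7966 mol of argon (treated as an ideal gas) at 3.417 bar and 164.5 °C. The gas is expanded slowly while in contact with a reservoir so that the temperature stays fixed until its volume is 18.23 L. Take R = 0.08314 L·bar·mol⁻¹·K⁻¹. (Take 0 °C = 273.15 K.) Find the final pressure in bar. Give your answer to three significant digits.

P₂ ≈ 1.59 bar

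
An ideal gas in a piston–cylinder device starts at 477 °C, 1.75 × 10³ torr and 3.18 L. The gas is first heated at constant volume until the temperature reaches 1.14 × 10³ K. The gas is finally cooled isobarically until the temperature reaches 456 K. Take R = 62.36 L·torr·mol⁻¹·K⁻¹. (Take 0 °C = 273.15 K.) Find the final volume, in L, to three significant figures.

Convert: T₁ = 750.1 K.
Isochoric, so P/T is constant: V₂ = V₁; P₂ = P₁·(T₂/T₁) = 2659 torr.
P constant ⇒ V ∝ T: P₃ = P₂; V₃ = V₂·(T₃/T₂) = 1.272 L.

V₃ ≈ 1.27 L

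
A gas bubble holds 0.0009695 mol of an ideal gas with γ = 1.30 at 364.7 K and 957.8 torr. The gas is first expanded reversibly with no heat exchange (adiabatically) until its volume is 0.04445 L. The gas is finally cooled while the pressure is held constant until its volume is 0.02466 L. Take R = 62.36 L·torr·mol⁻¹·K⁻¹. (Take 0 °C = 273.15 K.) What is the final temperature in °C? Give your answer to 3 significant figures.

From PV = nRT: V₁ = nRT₁/P₁ = 0.02302 L.
Reversible adiabatic, γ = 1.30: T₂ = T₁·(V₁/V₂)^(γ−1) = 299.4 K; P₂ = P₁·(V₁/V₂)^γ = 407.2 torr.
Isobaric, so V/T is constant: P₃ = P₂; T₃ = T₂·(V₃/V₂) = 166.1 K.

T₃ ≈ -107 °C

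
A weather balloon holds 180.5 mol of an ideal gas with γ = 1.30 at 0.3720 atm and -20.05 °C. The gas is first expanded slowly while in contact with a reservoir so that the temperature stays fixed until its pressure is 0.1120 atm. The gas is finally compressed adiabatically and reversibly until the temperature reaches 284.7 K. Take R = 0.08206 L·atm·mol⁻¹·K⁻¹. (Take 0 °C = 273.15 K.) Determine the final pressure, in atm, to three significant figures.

P₃ ≈ 0.186 atm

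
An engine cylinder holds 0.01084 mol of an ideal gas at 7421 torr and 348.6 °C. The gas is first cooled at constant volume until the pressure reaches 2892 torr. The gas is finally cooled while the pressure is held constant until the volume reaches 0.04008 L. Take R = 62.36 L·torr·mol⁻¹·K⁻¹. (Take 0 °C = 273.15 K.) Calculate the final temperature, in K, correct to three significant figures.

Convert: T₁ = 621.8 K.
From PV = nRT: V₁ = nRT₁/P₁ = 0.05664 L.
Isochoric, so P/T is constant: V₂ = V₁; T₂ = T₁·(P₂/P₁) = 242.3 K.
Isobaric, so V/T is constant: P₃ = P₂; T₃ = T₂·(V₃/V₂) = 171.5 K.

T₃ ≈ 171 K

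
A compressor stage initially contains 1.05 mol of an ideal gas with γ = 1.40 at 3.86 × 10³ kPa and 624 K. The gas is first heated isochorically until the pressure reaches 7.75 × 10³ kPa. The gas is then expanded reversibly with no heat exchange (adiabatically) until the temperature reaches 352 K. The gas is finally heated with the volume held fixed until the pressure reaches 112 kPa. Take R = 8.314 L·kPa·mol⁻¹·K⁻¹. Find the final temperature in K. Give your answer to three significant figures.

From PV = nRT: V₁ = nRT₁/P₁ = 1.411 L.
Isochoric, so P/T is constant: V₂ = V₁; T₂ = T₁·(P₂/P₁) = 1253 K.
Adiabatic (γ = 1.40), T V^(γ−1) and P V^γ constant: P₃ = P₂·(T₃/T₂)^(γ/(γ−1)) = 91.11 kPa; V₃ = V₂·(T₂/T₃)^(1/(γ−1)) = 33.73 L.
Isochoric, so P/T is constant: V₄ = V₃; T₄ = T₃·(P₄/P₃) = 432.7 K.

T₄ ≈ 433 K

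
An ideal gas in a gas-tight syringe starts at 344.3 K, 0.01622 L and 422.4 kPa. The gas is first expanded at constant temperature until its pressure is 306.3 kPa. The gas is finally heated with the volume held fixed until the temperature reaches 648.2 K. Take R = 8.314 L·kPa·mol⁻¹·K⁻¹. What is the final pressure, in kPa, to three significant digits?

T constant ⇒ Boyle's law P V = const: T₂ = T₁; V₂ = V₁·(P₁/P₂) = 0.02237 L.
V constant ⇒ P ∝ T: V₃ = V₂; P₃ = P₂·(T₃/T₂) = 576.7 kPa.

P₃ ≈ 577 kPa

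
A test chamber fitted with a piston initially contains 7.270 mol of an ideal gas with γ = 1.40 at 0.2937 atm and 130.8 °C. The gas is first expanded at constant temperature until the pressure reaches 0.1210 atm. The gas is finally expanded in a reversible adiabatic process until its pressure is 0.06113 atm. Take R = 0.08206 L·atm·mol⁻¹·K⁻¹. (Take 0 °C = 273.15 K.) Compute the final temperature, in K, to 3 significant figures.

T₃ ≈ 332 K

Convert: T₁ = 403.9 K.
From PV = nRT: V₁ = nRT₁/P₁ = 820.5 L.
Isothermal, so P V is constant: T₂ = T₁; V₂ = V₁·(P₁/P₂) = 1992 L.
Adiabatic (γ = 1.40), T V^(γ−1) and P V^γ constant: T₃ = T₂·(P₃/P₂)^((γ−1)/γ) = 332.4 K; V₃ = V₂·(P₂/P₃)^(1/γ) = 3244 L.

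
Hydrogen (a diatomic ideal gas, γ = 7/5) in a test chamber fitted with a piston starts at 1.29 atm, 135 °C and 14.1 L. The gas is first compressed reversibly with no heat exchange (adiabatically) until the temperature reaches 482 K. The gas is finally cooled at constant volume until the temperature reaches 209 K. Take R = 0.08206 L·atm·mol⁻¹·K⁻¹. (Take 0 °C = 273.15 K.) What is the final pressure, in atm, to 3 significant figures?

P₃ ≈ 1.00 atm

Convert: T₁ = 408.1 K.
Adiabatic (γ = 7/5), T V^(γ−1) and P V^γ constant: P₂ = P₁·(T₂/T₁)^(γ/(γ−1)) = 2.309 atm; V₂ = V₁·(T₁/T₂)^(1/(γ−1)) = 9.304 L.
V constant ⇒ P ∝ T: V₃ = V₂; P₃ = P₂·(T₃/T₂) = 1.001 atm.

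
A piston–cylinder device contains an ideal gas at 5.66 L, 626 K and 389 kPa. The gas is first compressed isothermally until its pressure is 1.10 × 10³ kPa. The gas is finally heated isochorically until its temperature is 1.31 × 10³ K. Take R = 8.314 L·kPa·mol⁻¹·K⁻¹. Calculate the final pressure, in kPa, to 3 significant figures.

Isothermal, so P V is constant: T₂ = T₁; V₂ = V₁·(P₁/P₂) = 2.002 L.
Isochoric, so P/T is constant: V₃ = V₂; P₃ = P₂·(T₃/T₂) = 2302 kPa.

P₃ ≈ 2.30e+03 kPa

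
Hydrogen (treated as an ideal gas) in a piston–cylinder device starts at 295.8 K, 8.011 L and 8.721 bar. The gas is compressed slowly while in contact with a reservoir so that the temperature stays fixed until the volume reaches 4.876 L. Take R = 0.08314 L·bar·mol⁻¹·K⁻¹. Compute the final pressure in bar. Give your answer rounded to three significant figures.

P₂ ≈ 14.3 bar

Isothermal, so P V is constant: T₂ = T₁; P₂ = P₁·(V₁/V₂) = 14.33 bar.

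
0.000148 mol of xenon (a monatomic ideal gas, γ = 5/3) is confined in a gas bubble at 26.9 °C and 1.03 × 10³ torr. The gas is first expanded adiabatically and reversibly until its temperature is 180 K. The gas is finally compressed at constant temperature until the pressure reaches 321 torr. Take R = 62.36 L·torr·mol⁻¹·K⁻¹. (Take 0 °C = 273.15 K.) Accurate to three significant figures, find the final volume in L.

Convert: T₁ = 300.0 K.
From PV = nRT: V₁ = nRT₁/P₁ = 0.002689 L.
Adiabatic (γ = 5/3), T V^(γ−1) and P V^γ constant: P₂ = P₁·(T₂/T₁)^(γ/(γ−1)) = 287.1 torr; V₂ = V₁·(T₁/T₂)^(1/(γ−1)) = 0.005786 L.
Isothermal, so P V is constant: T₃ = T₂; V₃ = V₂·(P₂/P₃) = 0.005175 L.

V₃ ≈ 0.00518 L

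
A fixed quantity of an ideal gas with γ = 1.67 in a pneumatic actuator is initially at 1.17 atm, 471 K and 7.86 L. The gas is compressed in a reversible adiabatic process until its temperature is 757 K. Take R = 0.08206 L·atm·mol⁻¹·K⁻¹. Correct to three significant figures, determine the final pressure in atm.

P₂ ≈ 3.82 atm

Adiabatic (γ = 1.67), T V^(γ−1) and P V^γ constant: P₂ = P₁·(T₂/T₁)^(γ/(γ−1)) = 3.818 atm; V₂ = V₁·(T₁/T₂)^(1/(γ−1)) = 3.871 L.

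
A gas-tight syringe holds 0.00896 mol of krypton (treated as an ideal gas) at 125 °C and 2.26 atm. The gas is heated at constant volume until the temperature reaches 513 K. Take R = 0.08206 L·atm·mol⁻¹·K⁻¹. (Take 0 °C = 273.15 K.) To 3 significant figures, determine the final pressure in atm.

Convert: T₁ = 398.1 K.
From PV = nRT: V₁ = nRT₁/P₁ = 0.1295 L.
V constant ⇒ P ∝ T: V₂ = V₁; P₂ = P₁·(T₂/T₁) = 2.912 atm.

P₂ ≈ 2.91 atm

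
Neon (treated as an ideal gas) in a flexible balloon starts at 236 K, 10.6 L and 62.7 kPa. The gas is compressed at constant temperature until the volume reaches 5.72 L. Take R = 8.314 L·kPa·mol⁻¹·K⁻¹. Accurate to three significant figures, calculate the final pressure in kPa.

Isothermal, so P V is constant: T₂ = T₁; P₂ = P₁·(V₁/V₂) = 116.2 kPa.

P₂ ≈ 116 kPa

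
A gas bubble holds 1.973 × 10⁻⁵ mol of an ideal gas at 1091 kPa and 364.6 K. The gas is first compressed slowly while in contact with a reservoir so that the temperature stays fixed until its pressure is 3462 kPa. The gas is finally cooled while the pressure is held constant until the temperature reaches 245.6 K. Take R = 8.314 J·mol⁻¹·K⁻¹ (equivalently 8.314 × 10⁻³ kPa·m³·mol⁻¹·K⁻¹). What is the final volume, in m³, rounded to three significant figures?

V₃ ≈ 1.16e-08 m³

From PV = nRT: V₁ = nRT₁/P₁ = 5.482e-08 m³.
Isothermal, so P V is constant: T₂ = T₁; V₂ = V₁·(P₁/P₂) = 1.728e-08 m³.
P constant ⇒ V ∝ T: P₃ = P₂; V₃ = V₂·(T₃/T₂) = 1.164e-08 m³.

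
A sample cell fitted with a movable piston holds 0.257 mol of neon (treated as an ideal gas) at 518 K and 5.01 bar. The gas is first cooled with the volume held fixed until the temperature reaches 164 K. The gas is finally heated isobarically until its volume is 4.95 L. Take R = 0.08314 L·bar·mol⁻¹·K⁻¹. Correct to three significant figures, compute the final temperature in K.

T₃ ≈ 367 K

From PV = nRT: V₁ = nRT₁/P₁ = 2.209 L.
Isochoric, so P/T is constant: V₂ = V₁; P₂ = P₁·(T₂/T₁) = 1.586 bar.
P constant ⇒ V ∝ T: P₃ = P₂; T₃ = T₂·(V₃/V₂) = 367.5 K.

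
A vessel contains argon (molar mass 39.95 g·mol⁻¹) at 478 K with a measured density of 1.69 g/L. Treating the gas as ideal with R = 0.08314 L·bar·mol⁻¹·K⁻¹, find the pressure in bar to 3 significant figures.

P ≈ 1.68 bar

ρ = PM/(RT) ⇒ P = ρRT/M = (1.69 × 0.08314 × 478.0) / 39.95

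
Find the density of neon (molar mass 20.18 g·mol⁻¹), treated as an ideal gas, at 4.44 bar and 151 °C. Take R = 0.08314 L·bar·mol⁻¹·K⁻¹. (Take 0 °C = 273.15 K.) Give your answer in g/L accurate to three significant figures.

ρ = PM/(RT) = (4.44 × 20.18) / (0.08314 × 424.1)

ρ ≈ 2.54 g/L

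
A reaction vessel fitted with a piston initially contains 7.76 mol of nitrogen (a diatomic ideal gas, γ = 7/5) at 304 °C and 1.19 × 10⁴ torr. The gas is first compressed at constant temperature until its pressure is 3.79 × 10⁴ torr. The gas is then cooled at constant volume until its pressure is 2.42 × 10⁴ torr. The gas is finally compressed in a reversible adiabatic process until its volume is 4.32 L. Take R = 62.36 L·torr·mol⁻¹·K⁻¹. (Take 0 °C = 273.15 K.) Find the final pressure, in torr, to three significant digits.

Convert: T₁ = 577.1 K.
From PV = nRT: V₁ = nRT₁/P₁ = 23.47 L.
T constant ⇒ Boyle's law P V = const: T₂ = T₁; V₂ = V₁·(P₁/P₂) = 7.369 L.
Isochoric, so P/T is constant: V₃ = V₂; T₃ = T₂·(P₃/P₂) = 368.5 K.
Adiabatic (γ = 7/5), T V^(γ−1) and P V^γ constant: T₄ = T₃·(V₃/V₄)^(γ−1) = 456.3 K; P₄ = P₃·(V₃/V₄)^γ = 5.111e+04 torr.

P₄ ≈ 5.11e+04 torr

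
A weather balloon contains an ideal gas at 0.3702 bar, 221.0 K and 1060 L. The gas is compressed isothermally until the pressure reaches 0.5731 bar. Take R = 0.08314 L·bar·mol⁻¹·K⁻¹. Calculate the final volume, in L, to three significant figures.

T constant ⇒ Boyle's law P V = const: T₂ = T₁; V₂ = V₁·(P₁/P₂) = 684.7 L.

V₂ ≈ 685 L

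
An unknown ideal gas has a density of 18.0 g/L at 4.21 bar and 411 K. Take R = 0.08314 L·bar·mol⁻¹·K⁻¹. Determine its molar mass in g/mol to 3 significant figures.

ρ = PM/(RT) ⇒ M = ρRT/P = (18.0 × 0.08314 × 411.0) / 4.21

M ≈ 146 g/mol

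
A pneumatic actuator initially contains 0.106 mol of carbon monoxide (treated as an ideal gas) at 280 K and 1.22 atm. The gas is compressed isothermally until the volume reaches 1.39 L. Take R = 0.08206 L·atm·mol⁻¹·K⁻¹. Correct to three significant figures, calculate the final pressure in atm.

From PV = nRT: V₁ = nRT₁/P₁ = 1.996 L.
Isothermal, so P V is constant: T₂ = T₁; P₂ = P₁·(V₁/V₂) = 1.752 atm.

P₂ ≈ 1.75 atm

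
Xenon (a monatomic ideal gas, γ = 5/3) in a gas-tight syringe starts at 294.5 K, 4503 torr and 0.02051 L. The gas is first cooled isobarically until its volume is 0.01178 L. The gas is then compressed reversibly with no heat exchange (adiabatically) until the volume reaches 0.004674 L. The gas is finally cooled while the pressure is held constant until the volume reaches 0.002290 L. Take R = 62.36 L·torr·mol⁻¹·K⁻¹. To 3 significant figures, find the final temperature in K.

P constant ⇒ V ∝ T: P₂ = P₁; T₂ = T₁·(V₂/V₁) = 169.1 K.
Reversible adiabatic, γ = 5/3: T₃ = T₂·(V₂/V₃)^(γ−1) = 313.3 K; P₃ = P₂·(V₂/V₃)^γ = 2.102e+04 torr.
P constant ⇒ V ∝ T: P₄ = P₃; T₄ = T₃·(V₄/V₃) = 153.5 K.

T₄ ≈ 153 K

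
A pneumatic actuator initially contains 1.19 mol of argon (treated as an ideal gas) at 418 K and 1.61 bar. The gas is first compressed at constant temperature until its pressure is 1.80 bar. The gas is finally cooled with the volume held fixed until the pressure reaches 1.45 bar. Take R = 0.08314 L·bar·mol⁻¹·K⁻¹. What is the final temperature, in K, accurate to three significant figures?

From PV = nRT: V₁ = nRT₁/P₁ = 25.69 L.
Isothermal, so P V is constant: T₂ = T₁; V₂ = V₁·(P₁/P₂) = 22.98 L.
V constant ⇒ P ∝ T: V₃ = V₂; T₃ = T₂·(P₃/P₂) = 336.7 K.

T₃ ≈ 337 K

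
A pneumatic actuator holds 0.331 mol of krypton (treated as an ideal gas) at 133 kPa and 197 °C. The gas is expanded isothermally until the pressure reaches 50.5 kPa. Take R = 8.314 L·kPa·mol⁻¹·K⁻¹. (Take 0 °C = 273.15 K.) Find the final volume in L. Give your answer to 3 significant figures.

Convert: T₁ = 470.1 K.
From PV = nRT: V₁ = nRT₁/P₁ = 9.728 L.
Isothermal, so P V is constant: T₂ = T₁; V₂ = V₁·(P₁/P₂) = 25.62 L.

V₂ ≈ 25.6 L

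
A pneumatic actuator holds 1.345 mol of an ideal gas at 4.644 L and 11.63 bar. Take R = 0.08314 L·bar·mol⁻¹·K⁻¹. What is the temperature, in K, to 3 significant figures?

T ≈ 483 K

PV = nRT ⇒ T = PV/(nR) = (11.63 × 4.644) / (1.345 × 0.08314)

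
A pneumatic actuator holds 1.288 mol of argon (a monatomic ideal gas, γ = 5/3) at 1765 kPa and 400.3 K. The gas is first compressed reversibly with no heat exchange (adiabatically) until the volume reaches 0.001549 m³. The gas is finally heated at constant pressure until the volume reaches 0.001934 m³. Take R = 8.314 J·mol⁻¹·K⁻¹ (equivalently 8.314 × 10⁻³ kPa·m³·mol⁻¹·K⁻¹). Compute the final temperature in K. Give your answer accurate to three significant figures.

From PV = nRT: V₁ = nRT₁/P₁ = 0.002429 m³.
Reversible adiabatic, γ = 5/3: T₂ = T₁·(V₁/V₂)^(γ−1) = 540.3 K; P₂ = P₁·(V₁/V₂)^γ = 3735 kPa.
Isobaric, so V/T is constant: P₃ = P₂; T₃ = T₂·(V₃/V₂) = 674.5 K.

T₃ ≈ 675 K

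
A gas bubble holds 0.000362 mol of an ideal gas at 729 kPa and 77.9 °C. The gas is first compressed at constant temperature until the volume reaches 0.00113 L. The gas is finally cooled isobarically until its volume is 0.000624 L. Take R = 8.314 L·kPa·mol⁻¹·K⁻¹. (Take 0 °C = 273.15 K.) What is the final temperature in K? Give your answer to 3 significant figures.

Convert: T₁ = 351.0 K.
From PV = nRT: V₁ = nRT₁/P₁ = 0.001449 L.
T constant ⇒ Boyle's law P V = const: T₂ = T₁; P₂ = P₁·(V₁/V₂) = 935.0 kPa.
P constant ⇒ V ∝ T: P₃ = P₂; T₃ = T₂·(V₃/V₂) = 193.9 K.

T₃ ≈ 194 K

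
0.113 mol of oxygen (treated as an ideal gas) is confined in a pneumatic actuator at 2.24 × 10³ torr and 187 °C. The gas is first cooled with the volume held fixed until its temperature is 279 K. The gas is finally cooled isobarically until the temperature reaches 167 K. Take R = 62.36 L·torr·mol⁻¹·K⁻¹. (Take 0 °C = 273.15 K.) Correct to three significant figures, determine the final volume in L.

Convert: T₁ = 460.1 K.
From PV = nRT: V₁ = nRT₁/P₁ = 1.448 L.
V constant ⇒ P ∝ T: V₂ = V₁; P₂ = P₁·(T₂/T₁) = 1358 torr.
P constant ⇒ V ∝ T: P₃ = P₂; V₃ = V₂·(T₃/T₂) = 0.8665 L.

V₃ ≈ 0.866 L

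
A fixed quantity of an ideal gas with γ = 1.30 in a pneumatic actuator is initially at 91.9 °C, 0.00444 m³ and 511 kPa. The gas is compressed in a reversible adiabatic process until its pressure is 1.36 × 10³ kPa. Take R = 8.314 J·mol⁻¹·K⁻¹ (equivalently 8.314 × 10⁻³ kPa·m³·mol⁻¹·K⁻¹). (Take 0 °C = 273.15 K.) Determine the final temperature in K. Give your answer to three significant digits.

Convert: T₁ = 365.0 K.
Adiabatic (γ = 1.30), T V^(γ−1) and P V^γ constant: T₂ = T₁·(P₂/P₁)^((γ−1)/γ) = 457.6 K; V₂ = V₁·(P₁/P₂)^(1/γ) = 0.002091 m³.

T₂ ≈ 458 K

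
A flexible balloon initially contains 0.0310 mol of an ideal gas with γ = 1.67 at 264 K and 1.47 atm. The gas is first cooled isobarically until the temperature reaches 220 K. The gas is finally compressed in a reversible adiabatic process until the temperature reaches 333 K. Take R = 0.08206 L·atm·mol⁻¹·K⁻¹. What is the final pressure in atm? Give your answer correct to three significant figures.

P₃ ≈ 4.13 atm

From PV = nRT: V₁ = nRT₁/P₁ = 0.4569 L.
P constant ⇒ V ∝ T: P₂ = P₁; V₂ = V₁·(T₂/T₁) = 0.3807 L.
Reversible adiabatic, γ = 1.67: P₃ = P₂·(T₃/T₂)^(γ/(γ−1)) = 4.131 atm; V₃ = V₂·(T₂/T₃)^(1/(γ−1)) = 0.2051 L.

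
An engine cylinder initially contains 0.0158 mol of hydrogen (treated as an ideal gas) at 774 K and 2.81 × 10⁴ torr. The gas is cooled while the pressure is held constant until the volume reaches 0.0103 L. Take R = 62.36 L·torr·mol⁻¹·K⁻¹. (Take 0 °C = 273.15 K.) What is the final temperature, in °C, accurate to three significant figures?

T₂ ≈ 20.6 °C

From PV = nRT: V₁ = nRT₁/P₁ = 0.02714 L.
Isobaric, so V/T is constant: P₂ = P₁; T₂ = T₁·(V₂/V₁) = 293.8 K.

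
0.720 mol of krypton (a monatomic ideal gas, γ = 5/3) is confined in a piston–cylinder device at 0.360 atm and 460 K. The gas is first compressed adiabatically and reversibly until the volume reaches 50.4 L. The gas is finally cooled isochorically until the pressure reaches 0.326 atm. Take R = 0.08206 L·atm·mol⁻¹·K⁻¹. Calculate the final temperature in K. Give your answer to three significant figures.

T₃ ≈ 278 K

From PV = nRT: V₁ = nRT₁/P₁ = 75.50 L.
Reversible adiabatic, γ = 5/3: T₂ = T₁·(V₁/V₂)^(γ−1) = 602.2 K; P₂ = P₁·(V₁/V₂)^γ = 0.7060 atm.
V constant ⇒ P ∝ T: V₃ = V₂; T₃ = T₂·(P₃/P₂) = 278.1 K.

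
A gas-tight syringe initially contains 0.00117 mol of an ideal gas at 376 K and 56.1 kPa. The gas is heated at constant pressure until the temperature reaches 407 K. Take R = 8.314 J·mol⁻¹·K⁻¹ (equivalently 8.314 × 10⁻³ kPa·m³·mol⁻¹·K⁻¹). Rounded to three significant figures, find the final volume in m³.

V₂ ≈ 7.06e-05 m³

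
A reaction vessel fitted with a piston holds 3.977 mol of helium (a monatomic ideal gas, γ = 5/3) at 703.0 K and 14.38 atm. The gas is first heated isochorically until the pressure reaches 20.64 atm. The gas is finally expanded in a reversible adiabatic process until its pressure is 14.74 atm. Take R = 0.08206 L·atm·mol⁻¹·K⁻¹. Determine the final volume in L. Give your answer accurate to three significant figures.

V₃ ≈ 19.5 L

From PV = nRT: V₁ = nRT₁/P₁ = 15.95 L.
V constant ⇒ P ∝ T: V₂ = V₁; T₂ = T₁·(P₂/P₁) = 1009 K.
Adiabatic (γ = 5/3), T V^(γ−1) and P V^γ constant: T₃ = T₂·(P₃/P₂)^((γ−1)/γ) = 881.9 K; V₃ = V₂·(P₂/P₃)^(1/γ) = 19.53 L.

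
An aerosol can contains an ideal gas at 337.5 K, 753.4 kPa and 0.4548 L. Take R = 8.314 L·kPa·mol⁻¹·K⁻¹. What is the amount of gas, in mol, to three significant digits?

n ≈ 0.122 mol

PV = nRT ⇒ n = PV/(RT) = (753.4 × 0.4548) / (8.314 × 337.5)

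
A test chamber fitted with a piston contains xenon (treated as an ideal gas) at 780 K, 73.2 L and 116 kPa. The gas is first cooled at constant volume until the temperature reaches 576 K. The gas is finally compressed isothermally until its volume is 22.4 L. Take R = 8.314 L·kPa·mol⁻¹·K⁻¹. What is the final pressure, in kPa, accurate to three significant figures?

Isochoric, so P/T is constant: V₂ = V₁; P₂ = P₁·(T₂/T₁) = 85.66 kPa.
Isothermal, so P V is constant: T₃ = T₂; P₃ = P₂·(V₂/V₃) = 279.9 kPa.

P₃ ≈ 280 kPa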